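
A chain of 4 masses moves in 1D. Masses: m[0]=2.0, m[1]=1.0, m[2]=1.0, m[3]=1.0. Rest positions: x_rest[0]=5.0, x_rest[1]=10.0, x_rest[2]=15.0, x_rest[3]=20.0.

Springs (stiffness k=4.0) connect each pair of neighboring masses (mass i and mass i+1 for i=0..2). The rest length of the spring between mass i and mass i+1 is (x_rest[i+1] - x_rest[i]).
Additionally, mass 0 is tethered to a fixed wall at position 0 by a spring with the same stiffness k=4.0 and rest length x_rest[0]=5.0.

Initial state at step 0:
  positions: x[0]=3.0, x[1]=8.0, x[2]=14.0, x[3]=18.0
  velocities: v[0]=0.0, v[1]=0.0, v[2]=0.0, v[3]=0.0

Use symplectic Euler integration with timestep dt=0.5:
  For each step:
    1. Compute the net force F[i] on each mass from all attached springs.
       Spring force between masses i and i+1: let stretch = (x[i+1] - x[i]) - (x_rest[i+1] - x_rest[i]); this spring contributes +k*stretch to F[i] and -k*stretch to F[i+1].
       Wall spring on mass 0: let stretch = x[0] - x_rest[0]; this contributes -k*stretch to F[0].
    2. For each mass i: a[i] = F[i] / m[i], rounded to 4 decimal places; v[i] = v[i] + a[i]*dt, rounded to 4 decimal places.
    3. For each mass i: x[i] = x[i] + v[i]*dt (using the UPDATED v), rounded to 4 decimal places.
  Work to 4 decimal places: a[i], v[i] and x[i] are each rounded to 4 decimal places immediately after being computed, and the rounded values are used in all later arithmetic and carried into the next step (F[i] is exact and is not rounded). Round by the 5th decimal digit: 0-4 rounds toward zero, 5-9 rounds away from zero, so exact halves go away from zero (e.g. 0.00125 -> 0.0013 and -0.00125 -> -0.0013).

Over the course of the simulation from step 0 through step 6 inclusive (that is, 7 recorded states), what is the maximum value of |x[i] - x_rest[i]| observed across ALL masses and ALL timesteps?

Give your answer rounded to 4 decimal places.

Step 0: x=[3.0000 8.0000 14.0000 18.0000] v=[0.0000 0.0000 0.0000 0.0000]
Step 1: x=[4.0000 9.0000 12.0000 19.0000] v=[2.0000 2.0000 -4.0000 2.0000]
Step 2: x=[5.5000 8.0000 14.0000 18.0000] v=[3.0000 -2.0000 4.0000 -2.0000]
Step 3: x=[5.5000 10.5000 14.0000 18.0000] v=[0.0000 5.0000 0.0000 0.0000]
Step 4: x=[5.2500 11.5000 14.5000 19.0000] v=[-0.5000 2.0000 1.0000 2.0000]
Step 5: x=[5.5000 9.2500 16.5000 20.5000] v=[0.5000 -4.5000 4.0000 3.0000]
Step 6: x=[4.8750 10.5000 15.2500 23.0000] v=[-1.2500 2.5000 -2.5000 5.0000]
Max displacement = 3.0000

Answer: 3.0000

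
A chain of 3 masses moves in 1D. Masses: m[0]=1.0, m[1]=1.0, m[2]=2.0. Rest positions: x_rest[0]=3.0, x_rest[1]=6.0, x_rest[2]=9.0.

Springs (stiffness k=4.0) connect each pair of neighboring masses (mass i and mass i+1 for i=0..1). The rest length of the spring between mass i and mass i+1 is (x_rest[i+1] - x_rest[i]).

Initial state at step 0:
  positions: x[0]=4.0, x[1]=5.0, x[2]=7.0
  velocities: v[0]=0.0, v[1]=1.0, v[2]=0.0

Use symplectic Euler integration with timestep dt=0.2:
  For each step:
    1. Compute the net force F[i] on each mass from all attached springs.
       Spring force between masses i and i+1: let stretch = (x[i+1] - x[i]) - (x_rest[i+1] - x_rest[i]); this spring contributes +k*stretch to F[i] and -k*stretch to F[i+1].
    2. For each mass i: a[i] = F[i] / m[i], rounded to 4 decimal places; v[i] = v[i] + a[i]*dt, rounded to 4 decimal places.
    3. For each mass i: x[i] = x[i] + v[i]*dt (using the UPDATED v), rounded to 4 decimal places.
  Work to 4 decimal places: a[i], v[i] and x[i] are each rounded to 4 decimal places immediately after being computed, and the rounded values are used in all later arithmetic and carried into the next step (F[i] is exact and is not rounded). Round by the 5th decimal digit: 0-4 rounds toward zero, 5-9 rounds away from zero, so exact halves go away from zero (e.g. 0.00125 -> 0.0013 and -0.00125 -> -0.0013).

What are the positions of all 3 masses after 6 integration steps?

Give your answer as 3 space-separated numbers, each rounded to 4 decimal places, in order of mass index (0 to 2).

Step 0: x=[4.0000 5.0000 7.0000] v=[0.0000 1.0000 0.0000]
Step 1: x=[3.6800 5.3600 7.0800] v=[-1.6000 1.8000 0.4000]
Step 2: x=[3.1488 5.7264 7.2624] v=[-2.6560 1.8320 0.9120]
Step 3: x=[2.5500 5.9261 7.5619] v=[-2.9939 0.9987 1.4976]
Step 4: x=[2.0114 5.8474 7.9706] v=[-2.6930 -0.3935 2.0433]
Step 5: x=[1.6066 5.4947 8.4494] v=[-2.0242 -1.7637 2.3940]
Step 6: x=[1.3439 4.9926 8.9318] v=[-1.3137 -2.5104 2.4121]

Answer: 1.3439 4.9926 8.9318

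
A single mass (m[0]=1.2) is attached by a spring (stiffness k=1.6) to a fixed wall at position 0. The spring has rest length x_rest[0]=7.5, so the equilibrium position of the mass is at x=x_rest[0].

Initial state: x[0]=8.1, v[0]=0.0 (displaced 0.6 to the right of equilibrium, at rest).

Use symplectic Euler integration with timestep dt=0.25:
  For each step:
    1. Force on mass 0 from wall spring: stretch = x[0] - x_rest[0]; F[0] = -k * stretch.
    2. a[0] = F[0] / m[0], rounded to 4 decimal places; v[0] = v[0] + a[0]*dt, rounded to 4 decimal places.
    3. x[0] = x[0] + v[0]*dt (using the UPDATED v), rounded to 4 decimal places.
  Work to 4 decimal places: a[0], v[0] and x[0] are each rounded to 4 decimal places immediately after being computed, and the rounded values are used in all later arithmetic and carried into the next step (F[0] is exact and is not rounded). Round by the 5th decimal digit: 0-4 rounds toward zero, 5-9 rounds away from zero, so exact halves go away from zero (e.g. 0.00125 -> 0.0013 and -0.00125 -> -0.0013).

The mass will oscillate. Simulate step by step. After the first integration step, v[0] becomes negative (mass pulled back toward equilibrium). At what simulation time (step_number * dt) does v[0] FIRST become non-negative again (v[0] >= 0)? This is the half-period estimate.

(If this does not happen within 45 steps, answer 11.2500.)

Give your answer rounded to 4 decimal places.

Answer: 2.7500

Derivation:
Step 0: x=[8.1000] v=[0.0000]
Step 1: x=[8.0500] v=[-0.2000]
Step 2: x=[7.9542] v=[-0.3833]
Step 3: x=[7.8205] v=[-0.5347]
Step 4: x=[7.6601] v=[-0.6415]
Step 5: x=[7.4864] v=[-0.6949]
Step 6: x=[7.3138] v=[-0.6904]
Step 7: x=[7.1567] v=[-0.6283]
Step 8: x=[7.0282] v=[-0.5139]
Step 9: x=[6.9391] v=[-0.3566]
Step 10: x=[6.8967] v=[-0.1696]
Step 11: x=[6.9046] v=[0.0315]
First v>=0 after going negative at step 11, time=2.7500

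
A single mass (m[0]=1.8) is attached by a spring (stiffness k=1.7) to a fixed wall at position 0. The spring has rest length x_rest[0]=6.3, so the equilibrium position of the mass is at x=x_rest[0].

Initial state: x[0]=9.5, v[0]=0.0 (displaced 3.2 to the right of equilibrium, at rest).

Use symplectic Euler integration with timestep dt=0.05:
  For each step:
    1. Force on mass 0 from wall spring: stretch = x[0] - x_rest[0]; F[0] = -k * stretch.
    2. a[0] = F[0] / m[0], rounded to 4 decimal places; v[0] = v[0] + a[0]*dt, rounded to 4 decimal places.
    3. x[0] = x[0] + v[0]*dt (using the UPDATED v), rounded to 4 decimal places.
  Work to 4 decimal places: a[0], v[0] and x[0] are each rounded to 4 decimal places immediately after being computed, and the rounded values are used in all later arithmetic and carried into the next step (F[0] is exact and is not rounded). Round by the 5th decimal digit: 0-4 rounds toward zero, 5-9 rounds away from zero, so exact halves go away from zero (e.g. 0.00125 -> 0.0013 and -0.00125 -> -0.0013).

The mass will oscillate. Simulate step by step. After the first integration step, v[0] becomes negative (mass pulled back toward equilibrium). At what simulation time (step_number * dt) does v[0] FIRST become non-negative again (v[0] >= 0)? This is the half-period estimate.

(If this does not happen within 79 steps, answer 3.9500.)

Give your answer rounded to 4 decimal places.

Answer: 3.2500

Derivation:
Step 0: x=[9.5000] v=[0.0000]
Step 1: x=[9.4924] v=[-0.1511]
Step 2: x=[9.4773] v=[-0.3019]
Step 3: x=[9.4547] v=[-0.4519]
Step 4: x=[9.4247] v=[-0.6009]
Step 5: x=[9.3873] v=[-0.7485]
Step 6: x=[9.3426] v=[-0.8943]
Step 7: x=[9.2907] v=[-1.0380]
Step 8: x=[9.2317] v=[-1.1792]
Step 9: x=[9.1658] v=[-1.3176]
Step 10: x=[9.0932] v=[-1.4529]
Step 11: x=[9.0140] v=[-1.5848]
Step 12: x=[8.9284] v=[-1.7130]
Step 13: x=[8.8365] v=[-1.8371]
Step 14: x=[8.7387] v=[-1.9569]
Step 15: x=[8.6351] v=[-2.0721]
Step 16: x=[8.5260] v=[-2.1824]
Step 17: x=[8.4116] v=[-2.2875]
Step 18: x=[8.2922] v=[-2.3872]
Step 19: x=[8.1681] v=[-2.4813]
Step 20: x=[8.0396] v=[-2.5695]
Step 21: x=[7.9070] v=[-2.6517]
Step 22: x=[7.7706] v=[-2.7276]
Step 23: x=[7.6308] v=[-2.7970]
Step 24: x=[7.4878] v=[-2.8598]
Step 25: x=[7.3420] v=[-2.9159]
Step 26: x=[7.1937] v=[-2.9651]
Step 27: x=[7.0433] v=[-3.0073]
Step 28: x=[6.8912] v=[-3.0424]
Step 29: x=[6.7377] v=[-3.0703]
Step 30: x=[6.5832] v=[-3.0910]
Step 31: x=[6.4280] v=[-3.1044]
Step 32: x=[6.2725] v=[-3.1104]
Step 33: x=[6.1170] v=[-3.1091]
Step 34: x=[5.9620] v=[-3.1005]
Step 35: x=[5.8078] v=[-3.0845]
Step 36: x=[5.6547] v=[-3.0613]
Step 37: x=[5.5032] v=[-3.0308]
Step 38: x=[5.3535] v=[-2.9932]
Step 39: x=[5.2061] v=[-2.9485]
Step 40: x=[5.0613] v=[-2.8968]
Step 41: x=[4.9194] v=[-2.8383]
Step 42: x=[4.7807] v=[-2.7731]
Step 43: x=[4.6456] v=[-2.7014]
Step 44: x=[4.5144] v=[-2.6233]
Step 45: x=[4.3875] v=[-2.5390]
Step 46: x=[4.2651] v=[-2.4487]
Step 47: x=[4.1475] v=[-2.3526]
Step 48: x=[4.0350] v=[-2.2510]
Step 49: x=[3.9278] v=[-2.1440]
Step 50: x=[3.8262] v=[-2.0320]
Step 51: x=[3.7304] v=[-1.9152]
Step 52: x=[3.6407] v=[-1.7939]
Step 53: x=[3.5573] v=[-1.6683]
Step 54: x=[3.4804] v=[-1.5388]
Step 55: x=[3.4101] v=[-1.4057]
Step 56: x=[3.3466] v=[-1.2692]
Step 57: x=[3.2901] v=[-1.1297]
Step 58: x=[3.2407] v=[-0.9876]
Step 59: x=[3.1985] v=[-0.8431]
Step 60: x=[3.1637] v=[-0.6966]
Step 61: x=[3.1363] v=[-0.5485]
Step 62: x=[3.1163] v=[-0.3991]
Step 63: x=[3.1039] v=[-0.2488]
Step 64: x=[3.0990] v=[-0.0979]
Step 65: x=[3.1017] v=[0.0533]
First v>=0 after going negative at step 65, time=3.2500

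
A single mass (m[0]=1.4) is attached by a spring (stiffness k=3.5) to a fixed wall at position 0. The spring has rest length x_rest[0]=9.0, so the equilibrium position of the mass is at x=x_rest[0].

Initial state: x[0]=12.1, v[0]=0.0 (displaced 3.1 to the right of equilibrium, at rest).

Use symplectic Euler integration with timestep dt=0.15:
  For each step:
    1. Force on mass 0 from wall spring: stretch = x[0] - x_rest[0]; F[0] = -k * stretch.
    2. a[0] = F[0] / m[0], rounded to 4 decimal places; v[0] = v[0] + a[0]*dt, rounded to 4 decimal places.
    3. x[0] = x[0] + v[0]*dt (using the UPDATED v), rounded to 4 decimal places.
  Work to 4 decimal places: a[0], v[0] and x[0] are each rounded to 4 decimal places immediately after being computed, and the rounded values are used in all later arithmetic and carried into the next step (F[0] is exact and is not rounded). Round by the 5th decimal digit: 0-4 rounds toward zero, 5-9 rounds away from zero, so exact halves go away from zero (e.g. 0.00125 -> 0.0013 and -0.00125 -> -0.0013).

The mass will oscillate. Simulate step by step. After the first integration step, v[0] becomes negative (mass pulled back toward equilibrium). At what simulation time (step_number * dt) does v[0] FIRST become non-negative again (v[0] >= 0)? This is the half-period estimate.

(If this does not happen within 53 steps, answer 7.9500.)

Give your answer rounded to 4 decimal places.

Answer: 2.1000

Derivation:
Step 0: x=[12.1000] v=[0.0000]
Step 1: x=[11.9256] v=[-1.1625]
Step 2: x=[11.5867] v=[-2.2596]
Step 3: x=[11.1023] v=[-3.2296]
Step 4: x=[10.4996] v=[-4.0180]
Step 5: x=[9.8125] v=[-4.5804]
Step 6: x=[9.0797] v=[-4.8851]
Step 7: x=[8.3425] v=[-4.9150]
Step 8: x=[7.6422] v=[-4.6684]
Step 9: x=[7.0183] v=[-4.1592]
Step 10: x=[6.5059] v=[-3.4161]
Step 11: x=[6.1338] v=[-2.4808]
Step 12: x=[5.9229] v=[-1.4060]
Step 13: x=[5.8851] v=[-0.2521]
Step 14: x=[6.0225] v=[0.9160]
First v>=0 after going negative at step 14, time=2.1000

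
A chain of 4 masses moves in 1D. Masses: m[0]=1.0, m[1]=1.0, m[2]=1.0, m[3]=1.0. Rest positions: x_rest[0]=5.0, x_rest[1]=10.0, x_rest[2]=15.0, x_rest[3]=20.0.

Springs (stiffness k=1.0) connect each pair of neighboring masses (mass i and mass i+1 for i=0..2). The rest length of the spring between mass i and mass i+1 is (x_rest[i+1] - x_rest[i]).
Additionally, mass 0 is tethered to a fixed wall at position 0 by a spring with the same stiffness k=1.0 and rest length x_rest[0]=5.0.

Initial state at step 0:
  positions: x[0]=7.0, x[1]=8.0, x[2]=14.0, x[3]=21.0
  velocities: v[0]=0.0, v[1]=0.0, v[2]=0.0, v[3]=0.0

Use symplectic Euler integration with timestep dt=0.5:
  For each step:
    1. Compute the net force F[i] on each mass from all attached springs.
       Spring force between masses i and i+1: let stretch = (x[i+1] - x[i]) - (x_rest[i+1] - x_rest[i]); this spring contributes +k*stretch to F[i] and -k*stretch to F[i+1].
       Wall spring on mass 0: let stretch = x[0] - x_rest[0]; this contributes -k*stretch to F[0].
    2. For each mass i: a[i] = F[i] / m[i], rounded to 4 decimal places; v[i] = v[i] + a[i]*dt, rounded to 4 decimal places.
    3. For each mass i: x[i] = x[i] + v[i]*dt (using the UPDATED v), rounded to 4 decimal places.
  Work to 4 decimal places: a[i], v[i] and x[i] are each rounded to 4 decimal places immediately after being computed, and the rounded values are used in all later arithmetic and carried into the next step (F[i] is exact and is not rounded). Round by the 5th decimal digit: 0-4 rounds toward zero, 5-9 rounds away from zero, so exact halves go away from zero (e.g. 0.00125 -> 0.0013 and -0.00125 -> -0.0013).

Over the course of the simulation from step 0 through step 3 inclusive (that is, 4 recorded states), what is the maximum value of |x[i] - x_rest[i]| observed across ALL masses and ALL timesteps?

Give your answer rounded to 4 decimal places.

Answer: 2.4531

Derivation:
Step 0: x=[7.0000 8.0000 14.0000 21.0000] v=[0.0000 0.0000 0.0000 0.0000]
Step 1: x=[5.5000 9.2500 14.2500 20.5000] v=[-3.0000 2.5000 0.5000 -1.0000]
Step 2: x=[3.5625 10.8125 14.8125 19.6875] v=[-3.8750 3.1250 1.1250 -1.6250]
Step 3: x=[2.5469 11.5625 15.5938 18.9063] v=[-2.0313 1.5000 1.5625 -1.5625]
Max displacement = 2.4531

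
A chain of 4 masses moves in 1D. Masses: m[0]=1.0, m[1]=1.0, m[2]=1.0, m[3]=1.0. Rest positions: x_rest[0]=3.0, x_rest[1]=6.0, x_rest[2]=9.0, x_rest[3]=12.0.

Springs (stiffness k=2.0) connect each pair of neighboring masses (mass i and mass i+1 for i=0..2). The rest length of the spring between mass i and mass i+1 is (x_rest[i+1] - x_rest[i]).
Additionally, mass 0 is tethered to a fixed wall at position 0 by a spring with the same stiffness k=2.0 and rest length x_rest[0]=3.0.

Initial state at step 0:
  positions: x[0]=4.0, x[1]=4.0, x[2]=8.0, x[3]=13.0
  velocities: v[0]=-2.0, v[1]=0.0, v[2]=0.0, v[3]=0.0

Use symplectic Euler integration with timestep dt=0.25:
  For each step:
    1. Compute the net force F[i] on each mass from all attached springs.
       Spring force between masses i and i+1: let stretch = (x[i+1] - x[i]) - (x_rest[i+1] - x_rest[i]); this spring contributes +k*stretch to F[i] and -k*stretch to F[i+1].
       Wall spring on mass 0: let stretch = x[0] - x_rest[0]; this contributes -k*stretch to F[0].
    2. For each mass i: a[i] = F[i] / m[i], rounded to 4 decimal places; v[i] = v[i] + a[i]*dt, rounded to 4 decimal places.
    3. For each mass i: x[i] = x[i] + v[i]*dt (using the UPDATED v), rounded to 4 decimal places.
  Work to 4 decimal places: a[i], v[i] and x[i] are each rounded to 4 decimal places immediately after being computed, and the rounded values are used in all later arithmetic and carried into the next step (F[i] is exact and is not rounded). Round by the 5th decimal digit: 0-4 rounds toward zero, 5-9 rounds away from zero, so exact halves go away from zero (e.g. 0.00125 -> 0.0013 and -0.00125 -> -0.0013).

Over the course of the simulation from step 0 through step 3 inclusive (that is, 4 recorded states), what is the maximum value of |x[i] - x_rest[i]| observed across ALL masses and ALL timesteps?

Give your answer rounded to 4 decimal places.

Answer: 2.1699

Derivation:
Step 0: x=[4.0000 4.0000 8.0000 13.0000] v=[-2.0000 0.0000 0.0000 0.0000]
Step 1: x=[3.0000 4.5000 8.1250 12.7500] v=[-4.0000 2.0000 0.5000 -1.0000]
Step 2: x=[1.8125 5.2656 8.3750 12.2969] v=[-4.7500 3.0625 1.0000 -1.8125]
Step 3: x=[0.8301 5.9883 8.7266 11.7285] v=[-3.9297 2.8907 1.4063 -2.2735]
Max displacement = 2.1699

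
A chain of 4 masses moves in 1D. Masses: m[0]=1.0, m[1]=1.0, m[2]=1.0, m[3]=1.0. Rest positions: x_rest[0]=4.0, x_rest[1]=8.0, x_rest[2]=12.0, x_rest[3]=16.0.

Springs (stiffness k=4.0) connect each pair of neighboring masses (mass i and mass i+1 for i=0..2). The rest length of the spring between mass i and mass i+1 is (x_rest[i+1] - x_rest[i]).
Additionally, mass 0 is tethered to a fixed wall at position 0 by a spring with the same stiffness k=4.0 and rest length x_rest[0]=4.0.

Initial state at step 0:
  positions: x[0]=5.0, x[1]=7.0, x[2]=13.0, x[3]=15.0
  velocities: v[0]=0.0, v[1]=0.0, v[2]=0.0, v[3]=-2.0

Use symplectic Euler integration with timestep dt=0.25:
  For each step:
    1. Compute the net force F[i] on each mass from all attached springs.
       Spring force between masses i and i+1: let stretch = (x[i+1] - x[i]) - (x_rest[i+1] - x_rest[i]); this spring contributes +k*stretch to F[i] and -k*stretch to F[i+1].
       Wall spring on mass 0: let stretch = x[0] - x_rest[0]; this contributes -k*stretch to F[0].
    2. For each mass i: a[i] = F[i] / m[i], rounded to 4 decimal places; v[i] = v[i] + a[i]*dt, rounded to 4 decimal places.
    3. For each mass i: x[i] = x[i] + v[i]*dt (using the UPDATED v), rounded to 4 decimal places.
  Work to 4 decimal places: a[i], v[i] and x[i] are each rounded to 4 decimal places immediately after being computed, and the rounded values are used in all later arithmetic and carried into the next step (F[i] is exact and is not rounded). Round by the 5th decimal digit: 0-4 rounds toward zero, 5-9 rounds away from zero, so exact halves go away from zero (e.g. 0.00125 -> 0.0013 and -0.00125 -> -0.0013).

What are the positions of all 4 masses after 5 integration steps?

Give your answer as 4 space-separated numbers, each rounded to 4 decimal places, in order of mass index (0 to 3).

Answer: 4.1934 6.3437 11.6045 14.9072

Derivation:
Step 0: x=[5.0000 7.0000 13.0000 15.0000] v=[0.0000 0.0000 0.0000 -2.0000]
Step 1: x=[4.2500 8.0000 12.0000 15.0000] v=[-3.0000 4.0000 -4.0000 0.0000]
Step 2: x=[3.3750 9.0625 10.7500 15.2500] v=[-3.5000 4.2500 -5.0000 1.0000]
Step 3: x=[3.0781 9.1250 10.2031 15.3750] v=[-1.1875 0.2500 -2.1875 0.5000]
Step 4: x=[3.5234 7.9453 10.6797 15.2070] v=[1.7813 -4.7188 1.9063 -0.6719]
Step 5: x=[4.1934 6.3437 11.6045 14.9072] v=[2.6798 -6.4063 3.6992 -1.1992]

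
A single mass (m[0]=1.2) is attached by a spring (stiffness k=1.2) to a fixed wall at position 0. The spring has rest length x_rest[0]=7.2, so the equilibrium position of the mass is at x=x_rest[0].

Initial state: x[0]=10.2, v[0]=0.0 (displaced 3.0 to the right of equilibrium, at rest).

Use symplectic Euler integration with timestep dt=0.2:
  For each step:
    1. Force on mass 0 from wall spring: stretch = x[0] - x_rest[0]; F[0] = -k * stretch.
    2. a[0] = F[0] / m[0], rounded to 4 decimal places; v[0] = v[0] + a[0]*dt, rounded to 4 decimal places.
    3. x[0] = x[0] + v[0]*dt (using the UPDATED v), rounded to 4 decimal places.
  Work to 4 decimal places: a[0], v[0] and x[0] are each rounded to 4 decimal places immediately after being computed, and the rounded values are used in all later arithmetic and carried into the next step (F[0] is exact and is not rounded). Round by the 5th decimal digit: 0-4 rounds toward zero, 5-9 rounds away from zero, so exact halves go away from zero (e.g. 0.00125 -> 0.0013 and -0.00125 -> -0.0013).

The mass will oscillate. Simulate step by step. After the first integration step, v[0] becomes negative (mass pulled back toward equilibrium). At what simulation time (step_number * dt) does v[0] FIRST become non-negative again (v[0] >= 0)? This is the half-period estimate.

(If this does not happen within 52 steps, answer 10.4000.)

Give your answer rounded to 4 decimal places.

Answer: 3.2000

Derivation:
Step 0: x=[10.2000] v=[0.0000]
Step 1: x=[10.0800] v=[-0.6000]
Step 2: x=[9.8448] v=[-1.1760]
Step 3: x=[9.5038] v=[-1.7050]
Step 4: x=[9.0706] v=[-2.1658]
Step 5: x=[8.5626] v=[-2.5399]
Step 6: x=[8.0001] v=[-2.8124]
Step 7: x=[7.4056] v=[-2.9724]
Step 8: x=[6.8029] v=[-3.0135]
Step 9: x=[6.2161] v=[-2.9341]
Step 10: x=[5.6686] v=[-2.7373]
Step 11: x=[5.1824] v=[-2.4310]
Step 12: x=[4.7769] v=[-2.0275]
Step 13: x=[4.4683] v=[-1.5429]
Step 14: x=[4.2690] v=[-0.9966]
Step 15: x=[4.1869] v=[-0.4104]
Step 16: x=[4.2253] v=[0.1922]
First v>=0 after going negative at step 16, time=3.2000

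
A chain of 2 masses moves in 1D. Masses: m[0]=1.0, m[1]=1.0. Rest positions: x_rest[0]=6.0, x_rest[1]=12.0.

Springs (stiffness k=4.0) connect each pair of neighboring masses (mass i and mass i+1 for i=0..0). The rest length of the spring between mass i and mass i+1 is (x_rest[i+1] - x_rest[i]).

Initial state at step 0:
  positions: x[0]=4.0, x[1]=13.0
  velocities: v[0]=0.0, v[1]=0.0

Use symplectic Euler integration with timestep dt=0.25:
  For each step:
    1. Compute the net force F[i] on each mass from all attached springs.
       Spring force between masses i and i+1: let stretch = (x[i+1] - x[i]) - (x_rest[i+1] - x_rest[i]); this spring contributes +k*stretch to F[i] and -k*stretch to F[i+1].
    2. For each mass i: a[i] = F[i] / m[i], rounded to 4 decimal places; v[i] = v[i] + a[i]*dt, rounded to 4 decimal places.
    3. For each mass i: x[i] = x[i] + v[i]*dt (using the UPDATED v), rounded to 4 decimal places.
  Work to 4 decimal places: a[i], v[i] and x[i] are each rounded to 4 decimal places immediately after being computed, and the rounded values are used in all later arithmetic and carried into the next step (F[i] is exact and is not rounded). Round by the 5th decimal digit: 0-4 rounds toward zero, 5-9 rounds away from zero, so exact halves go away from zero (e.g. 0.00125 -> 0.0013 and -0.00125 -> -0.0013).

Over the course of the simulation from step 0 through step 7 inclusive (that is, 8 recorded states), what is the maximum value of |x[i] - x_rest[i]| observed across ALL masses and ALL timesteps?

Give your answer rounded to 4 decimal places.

Step 0: x=[4.0000 13.0000] v=[0.0000 0.0000]
Step 1: x=[4.7500 12.2500] v=[3.0000 -3.0000]
Step 2: x=[5.8750 11.1250] v=[4.5000 -4.5000]
Step 3: x=[6.8125 10.1875] v=[3.7500 -3.7500]
Step 4: x=[7.0938 9.9063] v=[1.1250 -1.1250]
Step 5: x=[6.5782 10.4219] v=[-2.0625 2.0625]
Step 6: x=[5.5235 11.4766] v=[-4.2188 4.2188]
Step 7: x=[4.4571 12.5430] v=[-4.2657 4.2657]
Max displacement = 2.0937

Answer: 2.0937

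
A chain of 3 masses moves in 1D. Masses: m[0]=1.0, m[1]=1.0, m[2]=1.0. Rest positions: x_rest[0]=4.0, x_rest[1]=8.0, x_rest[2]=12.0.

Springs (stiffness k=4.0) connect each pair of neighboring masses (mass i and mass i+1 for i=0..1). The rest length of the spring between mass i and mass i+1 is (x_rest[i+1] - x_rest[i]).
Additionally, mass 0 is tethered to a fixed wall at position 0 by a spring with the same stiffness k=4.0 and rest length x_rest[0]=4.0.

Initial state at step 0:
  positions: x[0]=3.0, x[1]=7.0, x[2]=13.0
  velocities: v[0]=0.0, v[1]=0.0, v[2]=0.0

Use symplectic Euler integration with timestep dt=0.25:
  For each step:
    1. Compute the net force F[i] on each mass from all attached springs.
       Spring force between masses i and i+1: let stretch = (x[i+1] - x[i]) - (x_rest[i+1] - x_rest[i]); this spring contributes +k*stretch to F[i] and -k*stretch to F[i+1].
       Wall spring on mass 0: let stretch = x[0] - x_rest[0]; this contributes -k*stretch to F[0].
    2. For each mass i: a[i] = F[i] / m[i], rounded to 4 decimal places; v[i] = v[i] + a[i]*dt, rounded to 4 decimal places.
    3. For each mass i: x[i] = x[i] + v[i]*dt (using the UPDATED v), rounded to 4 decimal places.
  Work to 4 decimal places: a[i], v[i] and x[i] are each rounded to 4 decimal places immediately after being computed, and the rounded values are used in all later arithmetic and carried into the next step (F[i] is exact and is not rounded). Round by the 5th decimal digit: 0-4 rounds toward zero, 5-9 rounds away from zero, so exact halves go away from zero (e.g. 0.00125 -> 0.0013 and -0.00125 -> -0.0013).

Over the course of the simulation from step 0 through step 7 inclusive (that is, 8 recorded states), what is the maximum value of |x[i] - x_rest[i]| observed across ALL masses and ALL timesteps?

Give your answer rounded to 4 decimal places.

Step 0: x=[3.0000 7.0000 13.0000] v=[0.0000 0.0000 0.0000]
Step 1: x=[3.2500 7.5000 12.5000] v=[1.0000 2.0000 -2.0000]
Step 2: x=[3.7500 8.1875 11.7500] v=[2.0000 2.7500 -3.0000]
Step 3: x=[4.4219 8.6563 11.1094] v=[2.6875 1.8750 -2.5625]
Step 4: x=[5.0469 8.6797 10.8555] v=[2.5000 0.0937 -1.0156]
Step 5: x=[5.3184 8.3389 11.0577] v=[1.0859 -1.3633 0.8086]
Step 6: x=[5.0154 7.9227 11.5802] v=[-1.2120 -1.6650 2.0898]
Step 7: x=[4.1854 7.6940 12.1883] v=[-3.3201 -0.9148 2.4323]
Max displacement = 1.3184

Answer: 1.3184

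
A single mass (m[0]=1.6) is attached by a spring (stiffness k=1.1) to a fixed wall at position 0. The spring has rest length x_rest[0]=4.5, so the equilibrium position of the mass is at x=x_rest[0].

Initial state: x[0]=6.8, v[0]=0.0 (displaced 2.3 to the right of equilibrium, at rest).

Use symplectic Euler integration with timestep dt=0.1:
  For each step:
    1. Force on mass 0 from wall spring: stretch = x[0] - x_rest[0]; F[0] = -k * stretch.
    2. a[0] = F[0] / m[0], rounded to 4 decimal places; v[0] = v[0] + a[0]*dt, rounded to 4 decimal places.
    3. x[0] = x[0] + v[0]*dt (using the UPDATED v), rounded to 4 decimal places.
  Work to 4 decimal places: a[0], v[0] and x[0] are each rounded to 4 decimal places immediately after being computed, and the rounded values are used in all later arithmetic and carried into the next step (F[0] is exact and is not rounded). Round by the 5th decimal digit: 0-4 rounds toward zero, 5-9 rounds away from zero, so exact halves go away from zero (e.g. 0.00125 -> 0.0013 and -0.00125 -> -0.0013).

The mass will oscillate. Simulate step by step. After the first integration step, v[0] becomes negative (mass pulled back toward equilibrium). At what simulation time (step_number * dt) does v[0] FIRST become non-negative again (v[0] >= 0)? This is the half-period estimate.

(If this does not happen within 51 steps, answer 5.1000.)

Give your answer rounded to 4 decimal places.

Answer: 3.8000

Derivation:
Step 0: x=[6.8000] v=[0.0000]
Step 1: x=[6.7842] v=[-0.1581]
Step 2: x=[6.7527] v=[-0.3151]
Step 3: x=[6.7057] v=[-0.4700]
Step 4: x=[6.6435] v=[-0.6216]
Step 5: x=[6.5666] v=[-0.7690]
Step 6: x=[6.4755] v=[-0.9111]
Step 7: x=[6.3708] v=[-1.0469]
Step 8: x=[6.2533] v=[-1.1755]
Step 9: x=[6.1237] v=[-1.2960]
Step 10: x=[5.9829] v=[-1.4076]
Step 11: x=[5.8319] v=[-1.5096]
Step 12: x=[5.6718] v=[-1.6012]
Step 13: x=[5.5036] v=[-1.6818]
Step 14: x=[5.3285] v=[-1.7508]
Step 15: x=[5.1477] v=[-1.8078]
Step 16: x=[4.9625] v=[-1.8523]
Step 17: x=[4.7741] v=[-1.8841]
Step 18: x=[4.5838] v=[-1.9029]
Step 19: x=[4.3929] v=[-1.9087]
Step 20: x=[4.2028] v=[-1.9013]
Step 21: x=[4.0147] v=[-1.8809]
Step 22: x=[3.8300] v=[-1.8475]
Step 23: x=[3.6499] v=[-1.8014]
Step 24: x=[3.4756] v=[-1.7430]
Step 25: x=[3.3083] v=[-1.6726]
Step 26: x=[3.1492] v=[-1.5907]
Step 27: x=[2.9994] v=[-1.4978]
Step 28: x=[2.8599] v=[-1.3946]
Step 29: x=[2.7317] v=[-1.2818]
Step 30: x=[2.6157] v=[-1.1602]
Step 31: x=[2.5126] v=[-1.0307]
Step 32: x=[2.4232] v=[-0.8941]
Step 33: x=[2.3481] v=[-0.7513]
Step 34: x=[2.2878] v=[-0.6034]
Step 35: x=[2.2427] v=[-0.4513]
Step 36: x=[2.2131] v=[-0.2961]
Step 37: x=[2.1992] v=[-0.1389]
Step 38: x=[2.2011] v=[0.0193]
First v>=0 after going negative at step 38, time=3.8000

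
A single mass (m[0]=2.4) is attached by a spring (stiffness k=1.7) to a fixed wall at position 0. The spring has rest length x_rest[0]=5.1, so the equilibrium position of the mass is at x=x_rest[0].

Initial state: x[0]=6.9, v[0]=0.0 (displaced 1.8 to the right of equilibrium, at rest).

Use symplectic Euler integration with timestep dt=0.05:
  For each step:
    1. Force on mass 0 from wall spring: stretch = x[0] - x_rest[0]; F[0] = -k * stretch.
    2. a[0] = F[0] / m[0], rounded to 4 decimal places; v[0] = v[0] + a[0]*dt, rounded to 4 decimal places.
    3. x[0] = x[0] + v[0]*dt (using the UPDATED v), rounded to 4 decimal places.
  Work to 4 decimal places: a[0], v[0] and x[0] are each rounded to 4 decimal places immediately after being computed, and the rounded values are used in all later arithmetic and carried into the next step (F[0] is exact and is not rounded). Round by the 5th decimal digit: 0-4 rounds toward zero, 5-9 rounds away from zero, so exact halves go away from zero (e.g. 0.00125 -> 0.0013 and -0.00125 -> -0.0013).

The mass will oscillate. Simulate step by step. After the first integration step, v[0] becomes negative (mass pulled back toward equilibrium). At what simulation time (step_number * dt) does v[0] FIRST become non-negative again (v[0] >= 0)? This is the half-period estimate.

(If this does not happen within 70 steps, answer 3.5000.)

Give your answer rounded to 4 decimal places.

Answer: 3.5000

Derivation:
Step 0: x=[6.9000] v=[0.0000]
Step 1: x=[6.8968] v=[-0.0638]
Step 2: x=[6.8904] v=[-0.1274]
Step 3: x=[6.8809] v=[-0.1908]
Step 4: x=[6.8682] v=[-0.2539]
Step 5: x=[6.8524] v=[-0.3165]
Step 6: x=[6.8335] v=[-0.3786]
Step 7: x=[6.8115] v=[-0.4400]
Step 8: x=[6.7865] v=[-0.5006]
Step 9: x=[6.7585] v=[-0.5603]
Step 10: x=[6.7276] v=[-0.6190]
Step 11: x=[6.6938] v=[-0.6766]
Step 12: x=[6.6572] v=[-0.7330]
Step 13: x=[6.6178] v=[-0.7882]
Step 14: x=[6.5757] v=[-0.8420]
Step 15: x=[6.5310] v=[-0.8943]
Step 16: x=[6.4838] v=[-0.9450]
Step 17: x=[6.4341] v=[-0.9940]
Step 18: x=[6.3820] v=[-1.0413]
Step 19: x=[6.3277] v=[-1.0867]
Step 20: x=[6.2712] v=[-1.1302]
Step 21: x=[6.2126] v=[-1.1717]
Step 22: x=[6.1520] v=[-1.2111]
Step 23: x=[6.0896] v=[-1.2484]
Step 24: x=[6.0254] v=[-1.2835]
Step 25: x=[5.9596] v=[-1.3163]
Step 26: x=[5.8923] v=[-1.3467]
Step 27: x=[5.8236] v=[-1.3748]
Step 28: x=[5.7536] v=[-1.4004]
Step 29: x=[5.6824] v=[-1.4236]
Step 30: x=[5.6102] v=[-1.4442]
Step 31: x=[5.5371] v=[-1.4623]
Step 32: x=[5.4632] v=[-1.4778]
Step 33: x=[5.3887] v=[-1.4907]
Step 34: x=[5.3137] v=[-1.5009]
Step 35: x=[5.2383] v=[-1.5085]
Step 36: x=[5.1626] v=[-1.5134]
Step 37: x=[5.0868] v=[-1.5156]
Step 38: x=[5.0110] v=[-1.5151]
Step 39: x=[4.9354] v=[-1.5120]
Step 40: x=[4.8601] v=[-1.5062]
Step 41: x=[4.7852] v=[-1.4977]
Step 42: x=[4.7109] v=[-1.4866]
Step 43: x=[4.6373] v=[-1.4728]
Step 44: x=[4.5645] v=[-1.4564]
Step 45: x=[4.4926] v=[-1.4374]
Step 46: x=[4.4218] v=[-1.4159]
Step 47: x=[4.3522] v=[-1.3919]
Step 48: x=[4.2839] v=[-1.3654]
Step 49: x=[4.2171] v=[-1.3365]
Step 50: x=[4.1518] v=[-1.3052]
Step 51: x=[4.0882] v=[-1.2716]
Step 52: x=[4.0264] v=[-1.2358]
Step 53: x=[3.9665] v=[-1.1978]
Step 54: x=[3.9086] v=[-1.1577]
Step 55: x=[3.8528] v=[-1.1155]
Step 56: x=[3.7992] v=[-1.0713]
Step 57: x=[3.7479] v=[-1.0252]
Step 58: x=[3.6990] v=[-0.9773]
Step 59: x=[3.6526] v=[-0.9277]
Step 60: x=[3.6088] v=[-0.8764]
Step 61: x=[3.5676] v=[-0.8236]
Step 62: x=[3.5291] v=[-0.7693]
Step 63: x=[3.4934] v=[-0.7137]
Step 64: x=[3.4606] v=[-0.6568]
Step 65: x=[3.4307] v=[-0.5987]
Step 66: x=[3.4037] v=[-0.5396]
Step 67: x=[3.3797] v=[-0.4795]
Step 68: x=[3.3588] v=[-0.4186]
Step 69: x=[3.3410] v=[-0.3569]
Step 70: x=[3.3263] v=[-0.2946]
v[0] did not become non-negative within 70 steps; using fallback time=3.5000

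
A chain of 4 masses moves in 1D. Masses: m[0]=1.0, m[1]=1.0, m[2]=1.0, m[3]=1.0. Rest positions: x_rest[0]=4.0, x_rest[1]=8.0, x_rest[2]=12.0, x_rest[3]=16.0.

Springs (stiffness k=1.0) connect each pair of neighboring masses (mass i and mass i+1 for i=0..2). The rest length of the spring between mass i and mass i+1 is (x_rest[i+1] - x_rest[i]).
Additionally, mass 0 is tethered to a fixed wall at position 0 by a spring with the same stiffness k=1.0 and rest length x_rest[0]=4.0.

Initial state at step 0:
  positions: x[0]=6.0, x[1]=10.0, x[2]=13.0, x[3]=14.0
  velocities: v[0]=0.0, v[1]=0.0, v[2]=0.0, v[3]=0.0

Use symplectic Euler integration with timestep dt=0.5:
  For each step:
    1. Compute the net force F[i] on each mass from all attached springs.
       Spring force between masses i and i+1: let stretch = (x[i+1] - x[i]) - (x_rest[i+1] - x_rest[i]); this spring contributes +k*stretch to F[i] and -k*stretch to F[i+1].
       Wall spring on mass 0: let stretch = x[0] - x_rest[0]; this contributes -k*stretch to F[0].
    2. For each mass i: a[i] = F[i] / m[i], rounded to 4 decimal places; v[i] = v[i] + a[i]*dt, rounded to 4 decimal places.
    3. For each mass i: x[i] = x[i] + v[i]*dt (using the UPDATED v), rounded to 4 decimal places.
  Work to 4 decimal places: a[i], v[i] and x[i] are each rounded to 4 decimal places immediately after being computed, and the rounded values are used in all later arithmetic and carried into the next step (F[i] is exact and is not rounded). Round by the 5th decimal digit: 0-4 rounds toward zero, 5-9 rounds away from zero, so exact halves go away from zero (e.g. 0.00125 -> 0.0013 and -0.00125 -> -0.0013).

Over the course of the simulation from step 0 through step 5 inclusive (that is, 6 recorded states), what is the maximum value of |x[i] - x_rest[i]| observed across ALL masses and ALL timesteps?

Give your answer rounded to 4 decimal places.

Answer: 2.1603

Derivation:
Step 0: x=[6.0000 10.0000 13.0000 14.0000] v=[0.0000 0.0000 0.0000 0.0000]
Step 1: x=[5.5000 9.7500 12.5000 14.7500] v=[-1.0000 -0.5000 -1.0000 1.5000]
Step 2: x=[4.6875 9.1250 11.8750 15.9375] v=[-1.6250 -1.2500 -1.2500 2.3750]
Step 3: x=[3.8125 8.0781 11.5781 17.1094] v=[-1.7500 -2.0938 -0.5938 2.3438]
Step 4: x=[3.0508 6.8398 11.7891 17.8985] v=[-1.5235 -2.4766 0.4219 1.5782]
Step 5: x=[2.4736 5.8916 12.2901 18.1603] v=[-1.1544 -1.8965 1.0020 0.5235]
Max displacement = 2.1603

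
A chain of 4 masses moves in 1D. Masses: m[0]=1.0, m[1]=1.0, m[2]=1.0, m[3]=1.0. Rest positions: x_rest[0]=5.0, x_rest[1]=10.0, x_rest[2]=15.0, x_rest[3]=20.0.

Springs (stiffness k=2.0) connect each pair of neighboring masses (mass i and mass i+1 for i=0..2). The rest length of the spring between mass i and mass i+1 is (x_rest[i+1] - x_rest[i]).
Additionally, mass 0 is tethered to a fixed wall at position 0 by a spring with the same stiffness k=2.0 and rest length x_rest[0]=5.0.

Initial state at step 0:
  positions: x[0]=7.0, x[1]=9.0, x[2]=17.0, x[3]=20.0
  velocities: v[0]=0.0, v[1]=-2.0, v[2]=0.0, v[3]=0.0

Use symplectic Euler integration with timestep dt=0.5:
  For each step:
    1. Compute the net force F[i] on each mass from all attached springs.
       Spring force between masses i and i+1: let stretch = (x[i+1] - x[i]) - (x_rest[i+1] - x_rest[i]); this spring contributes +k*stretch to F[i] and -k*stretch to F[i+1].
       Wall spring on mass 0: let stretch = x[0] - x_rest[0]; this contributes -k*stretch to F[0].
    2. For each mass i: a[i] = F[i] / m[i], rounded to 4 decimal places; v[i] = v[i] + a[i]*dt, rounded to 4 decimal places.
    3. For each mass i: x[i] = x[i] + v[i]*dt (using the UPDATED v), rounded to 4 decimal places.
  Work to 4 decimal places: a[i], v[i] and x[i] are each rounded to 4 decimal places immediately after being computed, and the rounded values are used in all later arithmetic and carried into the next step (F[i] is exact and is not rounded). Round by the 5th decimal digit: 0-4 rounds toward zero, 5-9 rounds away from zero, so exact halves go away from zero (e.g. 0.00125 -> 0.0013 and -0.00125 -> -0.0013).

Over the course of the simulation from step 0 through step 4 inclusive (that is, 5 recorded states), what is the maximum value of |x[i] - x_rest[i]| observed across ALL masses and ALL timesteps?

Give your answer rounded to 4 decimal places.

Answer: 2.9375

Derivation:
Step 0: x=[7.0000 9.0000 17.0000 20.0000] v=[0.0000 -2.0000 0.0000 0.0000]
Step 1: x=[4.5000 11.0000 14.5000 21.0000] v=[-5.0000 4.0000 -5.0000 2.0000]
Step 2: x=[3.0000 11.5000 13.5000 21.2500] v=[-3.0000 1.0000 -2.0000 0.5000]
Step 3: x=[4.2500 8.7500 15.3750 20.1250] v=[2.5000 -5.5000 3.7500 -2.2500]
Step 4: x=[5.6250 7.0625 16.3125 19.1250] v=[2.7500 -3.3750 1.8750 -2.0000]
Max displacement = 2.9375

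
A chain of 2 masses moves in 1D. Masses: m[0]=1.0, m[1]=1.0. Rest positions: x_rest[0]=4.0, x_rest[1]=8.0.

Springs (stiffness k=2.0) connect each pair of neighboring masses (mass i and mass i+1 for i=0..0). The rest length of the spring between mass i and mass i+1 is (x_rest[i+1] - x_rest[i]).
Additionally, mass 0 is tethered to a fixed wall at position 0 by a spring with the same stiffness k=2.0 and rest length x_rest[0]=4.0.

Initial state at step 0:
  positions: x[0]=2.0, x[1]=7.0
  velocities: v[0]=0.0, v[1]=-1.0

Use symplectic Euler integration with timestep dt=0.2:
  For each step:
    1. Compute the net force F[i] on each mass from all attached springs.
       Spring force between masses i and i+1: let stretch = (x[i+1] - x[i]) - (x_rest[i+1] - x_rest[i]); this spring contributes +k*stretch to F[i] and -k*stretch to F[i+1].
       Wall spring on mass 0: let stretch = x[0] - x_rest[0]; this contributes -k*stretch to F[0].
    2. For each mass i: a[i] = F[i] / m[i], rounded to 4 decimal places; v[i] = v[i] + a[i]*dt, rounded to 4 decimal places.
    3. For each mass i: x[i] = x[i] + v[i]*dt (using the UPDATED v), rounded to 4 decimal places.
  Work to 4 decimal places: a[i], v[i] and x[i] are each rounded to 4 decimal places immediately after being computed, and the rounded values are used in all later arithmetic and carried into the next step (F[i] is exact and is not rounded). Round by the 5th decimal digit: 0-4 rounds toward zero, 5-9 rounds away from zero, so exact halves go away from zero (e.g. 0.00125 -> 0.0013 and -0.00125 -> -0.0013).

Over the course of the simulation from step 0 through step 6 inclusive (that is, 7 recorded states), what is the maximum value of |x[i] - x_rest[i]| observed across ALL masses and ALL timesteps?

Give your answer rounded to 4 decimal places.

Step 0: x=[2.0000 7.0000] v=[0.0000 -1.0000]
Step 1: x=[2.2400 6.7200] v=[1.2000 -1.4000]
Step 2: x=[2.6592 6.4016] v=[2.0960 -1.5920]
Step 3: x=[3.1651 6.1038] v=[2.5293 -1.4890]
Step 4: x=[3.6528 5.8909] v=[2.4387 -1.0645]
Step 5: x=[4.0274 5.8190] v=[1.8728 -0.3597]
Step 6: x=[4.2231 5.9237] v=[0.9785 0.5237]
Max displacement = 2.1810

Answer: 2.1810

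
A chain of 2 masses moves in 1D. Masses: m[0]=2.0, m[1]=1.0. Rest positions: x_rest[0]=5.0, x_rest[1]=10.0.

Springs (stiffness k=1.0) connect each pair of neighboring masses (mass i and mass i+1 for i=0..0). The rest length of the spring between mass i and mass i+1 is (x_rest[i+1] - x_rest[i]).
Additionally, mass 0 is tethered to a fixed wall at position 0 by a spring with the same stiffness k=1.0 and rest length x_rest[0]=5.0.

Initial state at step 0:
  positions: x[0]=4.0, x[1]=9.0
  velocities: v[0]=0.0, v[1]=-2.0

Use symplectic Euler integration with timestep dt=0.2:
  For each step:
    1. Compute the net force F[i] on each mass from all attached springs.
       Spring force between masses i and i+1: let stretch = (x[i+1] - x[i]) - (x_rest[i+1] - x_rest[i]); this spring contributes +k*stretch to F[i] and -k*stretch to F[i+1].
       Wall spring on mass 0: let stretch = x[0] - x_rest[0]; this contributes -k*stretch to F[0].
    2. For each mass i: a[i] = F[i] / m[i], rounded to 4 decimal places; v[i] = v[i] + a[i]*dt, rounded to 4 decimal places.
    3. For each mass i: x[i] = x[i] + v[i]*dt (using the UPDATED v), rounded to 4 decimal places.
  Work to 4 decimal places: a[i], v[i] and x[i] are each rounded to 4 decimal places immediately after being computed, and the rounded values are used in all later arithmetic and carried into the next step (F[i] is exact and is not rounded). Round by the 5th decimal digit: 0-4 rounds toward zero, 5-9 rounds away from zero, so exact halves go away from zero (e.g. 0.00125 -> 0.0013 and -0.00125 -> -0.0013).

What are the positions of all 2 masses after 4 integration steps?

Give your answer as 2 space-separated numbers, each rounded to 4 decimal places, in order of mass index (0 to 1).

Answer: 4.1121 7.5659

Derivation:
Step 0: x=[4.0000 9.0000] v=[0.0000 -2.0000]
Step 1: x=[4.0200 8.6000] v=[0.1000 -2.0000]
Step 2: x=[4.0512 8.2168] v=[0.1560 -1.9160]
Step 3: x=[4.0847 7.8670] v=[0.1674 -1.7491]
Step 4: x=[4.1121 7.5659] v=[0.1372 -1.5056]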